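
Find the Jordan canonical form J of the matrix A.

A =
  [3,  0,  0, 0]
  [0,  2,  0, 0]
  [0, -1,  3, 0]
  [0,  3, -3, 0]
J_1(0) ⊕ J_1(2) ⊕ J_1(3) ⊕ J_1(3)

The characteristic polynomial is
  det(x·I − A) = x^4 - 8*x^3 + 21*x^2 - 18*x = x*(x - 3)^2*(x - 2)

Eigenvalues and multiplicities (the geometric multiplicity of λ is n − rank(A − λI), which equals the number of Jordan blocks for λ):
  λ = 0: algebraic multiplicity = 1, geometric multiplicity = 1
  λ = 2: algebraic multiplicity = 1, geometric multiplicity = 1
  λ = 3: algebraic multiplicity = 2, geometric multiplicity = 2

Determining the block sizes for each eigenvalue:
  λ = 0: one block (gm = 1), so the single block has size am = 1 → block sizes [1]
  λ = 2: one block (gm = 1), so the single block has size am = 1 → block sizes [1]
  λ = 3: gm = am = 2, so every block has size 1 → block sizes [1, 1]

Assembling the blocks gives a Jordan form
J =
  [0, 0, 0, 0]
  [0, 2, 0, 0]
  [0, 0, 3, 0]
  [0, 0, 0, 3]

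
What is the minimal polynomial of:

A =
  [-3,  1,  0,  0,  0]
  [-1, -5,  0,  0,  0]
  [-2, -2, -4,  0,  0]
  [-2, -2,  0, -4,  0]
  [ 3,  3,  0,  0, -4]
x^2 + 8*x + 16

The characteristic polynomial is χ_A(x) = (x + 4)^5, so the eigenvalues are known. The minimal polynomial is
  m_A(x) = Π_λ (x − λ)^{k_λ}
where k_λ is the size of the *largest* Jordan block for λ (equivalently, the smallest k with (A − λI)^k v = 0 for every generalised eigenvector v of λ).

  λ = -4: largest Jordan block has size 2, contributing (x + 4)^2

So m_A(x) = (x + 4)^2 = x^2 + 8*x + 16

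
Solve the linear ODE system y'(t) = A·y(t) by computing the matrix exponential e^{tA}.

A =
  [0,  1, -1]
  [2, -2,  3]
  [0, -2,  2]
e^{tA} =
  [t^2 + 1, t, t^2/2 - t]
  [-2*t^2 + 2*t, 1 - 2*t, -t^2 + 3*t]
  [-2*t^2, -2*t, -t^2 + 2*t + 1]

Strategy: write A = P · J · P⁻¹ where J is a Jordan canonical form, so e^{tA} = P · e^{tJ} · P⁻¹, and e^{tJ} can be computed block-by-block.

A has Jordan form
J =
  [0, 1, 0]
  [0, 0, 1]
  [0, 0, 0]
(up to reordering of blocks).

Per-block formulas:
  For a 3×3 Jordan block J_3(0): exp(t · J_3(0)) = e^(0t)·(I + t·N + (t^2/2)·N^2), where N is the 3×3 nilpotent shift.

After assembling e^{tJ} and conjugating by P, we get:

e^{tA} =
  [t^2 + 1, t, t^2/2 - t]
  [-2*t^2 + 2*t, 1 - 2*t, -t^2 + 3*t]
  [-2*t^2, -2*t, -t^2 + 2*t + 1]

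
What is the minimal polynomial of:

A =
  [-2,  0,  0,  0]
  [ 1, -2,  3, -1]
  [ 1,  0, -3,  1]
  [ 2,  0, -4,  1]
x^3 + 4*x^2 + 5*x + 2

The characteristic polynomial is χ_A(x) = (x + 1)^2*(x + 2)^2, so the eigenvalues are known. The minimal polynomial is
  m_A(x) = Π_λ (x − λ)^{k_λ}
where k_λ is the size of the *largest* Jordan block for λ (equivalently, the smallest k with (A − λI)^k v = 0 for every generalised eigenvector v of λ).

  λ = -2: largest Jordan block has size 1, contributing (x + 2)
  λ = -1: largest Jordan block has size 2, contributing (x + 1)^2

So m_A(x) = (x + 1)^2*(x + 2) = x^3 + 4*x^2 + 5*x + 2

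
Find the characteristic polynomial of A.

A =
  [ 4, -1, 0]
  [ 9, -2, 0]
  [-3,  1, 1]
x^3 - 3*x^2 + 3*x - 1

Expanding det(x·I − A) (e.g. by cofactor expansion or by noting that A is similar to its Jordan form J, which has the same characteristic polynomial as A) gives
  χ_A(x) = x^3 - 3*x^2 + 3*x - 1
which factors as (x - 1)^3. The eigenvalues (with algebraic multiplicities) are λ = 1 with multiplicity 3.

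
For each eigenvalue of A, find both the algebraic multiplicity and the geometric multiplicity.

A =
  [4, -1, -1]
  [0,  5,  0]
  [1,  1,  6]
λ = 5: alg = 3, geom = 2

Step 1 — factor the characteristic polynomial to read off the algebraic multiplicities:
  χ_A(x) = (x - 5)^3

Step 2 — compute geometric multiplicities via the rank-nullity identity g(λ) = n − rank(A − λI):
  rank(A − (5)·I) = 1, so dim ker(A − (5)·I) = n − 1 = 2

Summary:
  λ = 5: algebraic multiplicity = 3, geometric multiplicity = 2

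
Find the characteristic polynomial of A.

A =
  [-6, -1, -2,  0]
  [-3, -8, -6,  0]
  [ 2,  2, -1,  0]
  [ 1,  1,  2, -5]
x^4 + 20*x^3 + 150*x^2 + 500*x + 625

Expanding det(x·I − A) (e.g. by cofactor expansion or by noting that A is similar to its Jordan form J, which has the same characteristic polynomial as A) gives
  χ_A(x) = x^4 + 20*x^3 + 150*x^2 + 500*x + 625
which factors as (x + 5)^4. The eigenvalues (with algebraic multiplicities) are λ = -5 with multiplicity 4.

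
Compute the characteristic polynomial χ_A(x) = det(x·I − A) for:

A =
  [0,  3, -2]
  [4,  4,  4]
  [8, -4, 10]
x^3 - 14*x^2 + 60*x - 72

Expanding det(x·I − A) (e.g. by cofactor expansion or by noting that A is similar to its Jordan form J, which has the same characteristic polynomial as A) gives
  χ_A(x) = x^3 - 14*x^2 + 60*x - 72
which factors as (x - 6)^2*(x - 2). The eigenvalues (with algebraic multiplicities) are λ = 2 with multiplicity 1, λ = 6 with multiplicity 2.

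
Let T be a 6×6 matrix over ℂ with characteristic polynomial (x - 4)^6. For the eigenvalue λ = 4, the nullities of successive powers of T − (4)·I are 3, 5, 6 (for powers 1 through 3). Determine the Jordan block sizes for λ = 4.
Block sizes for λ = 4: [3, 2, 1]

From the dimensions of kernels of powers, the number of Jordan blocks of size at least j is d_j − d_{j−1} where d_j = dim ker(N^j) (with d_0 = 0). Computing the differences gives [3, 2, 1].
The number of blocks of size exactly k is (#blocks of size ≥ k) − (#blocks of size ≥ k + 1), so the partition is: 1 block(s) of size 1, 1 block(s) of size 2, 1 block(s) of size 3.
In nonincreasing order the block sizes are [3, 2, 1].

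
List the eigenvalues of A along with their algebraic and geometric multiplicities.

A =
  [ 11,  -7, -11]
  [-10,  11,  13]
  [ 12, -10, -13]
λ = 3: alg = 3, geom = 1

Step 1 — factor the characteristic polynomial to read off the algebraic multiplicities:
  χ_A(x) = (x - 3)^3

Step 2 — compute geometric multiplicities via the rank-nullity identity g(λ) = n − rank(A − λI):
  rank(A − (3)·I) = 2, so dim ker(A − (3)·I) = n − 2 = 1

Summary:
  λ = 3: algebraic multiplicity = 3, geometric multiplicity = 1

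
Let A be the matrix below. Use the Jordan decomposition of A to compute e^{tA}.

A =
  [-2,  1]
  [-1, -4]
e^{tA} =
  [t*exp(-3*t) + exp(-3*t), t*exp(-3*t)]
  [-t*exp(-3*t), -t*exp(-3*t) + exp(-3*t)]

Strategy: write A = P · J · P⁻¹ where J is a Jordan canonical form, so e^{tA} = P · e^{tJ} · P⁻¹, and e^{tJ} can be computed block-by-block.

A has Jordan form
J =
  [-3,  1]
  [ 0, -3]
(up to reordering of blocks).

Per-block formulas:
  For a 2×2 Jordan block J_2(-3): exp(t · J_2(-3)) = e^(-3t)·(I + t·N), where N is the 2×2 nilpotent shift.

After assembling e^{tJ} and conjugating by P, we get:

e^{tA} =
  [t*exp(-3*t) + exp(-3*t), t*exp(-3*t)]
  [-t*exp(-3*t), -t*exp(-3*t) + exp(-3*t)]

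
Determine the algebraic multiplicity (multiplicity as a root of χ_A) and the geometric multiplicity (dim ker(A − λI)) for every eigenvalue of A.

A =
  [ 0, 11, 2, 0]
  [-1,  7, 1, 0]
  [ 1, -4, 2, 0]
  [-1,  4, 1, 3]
λ = 3: alg = 4, geom = 2

Step 1 — factor the characteristic polynomial to read off the algebraic multiplicities:
  χ_A(x) = (x - 3)^4

Step 2 — compute geometric multiplicities via the rank-nullity identity g(λ) = n − rank(A − λI):
  rank(A − (3)·I) = 2, so dim ker(A − (3)·I) = n − 2 = 2

Summary:
  λ = 3: algebraic multiplicity = 4, geometric multiplicity = 2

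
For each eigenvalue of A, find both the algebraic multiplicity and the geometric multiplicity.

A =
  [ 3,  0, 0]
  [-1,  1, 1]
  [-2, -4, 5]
λ = 3: alg = 3, geom = 2

Step 1 — factor the characteristic polynomial to read off the algebraic multiplicities:
  χ_A(x) = (x - 3)^3

Step 2 — compute geometric multiplicities via the rank-nullity identity g(λ) = n − rank(A − λI):
  rank(A − (3)·I) = 1, so dim ker(A − (3)·I) = n − 1 = 2

Summary:
  λ = 3: algebraic multiplicity = 3, geometric multiplicity = 2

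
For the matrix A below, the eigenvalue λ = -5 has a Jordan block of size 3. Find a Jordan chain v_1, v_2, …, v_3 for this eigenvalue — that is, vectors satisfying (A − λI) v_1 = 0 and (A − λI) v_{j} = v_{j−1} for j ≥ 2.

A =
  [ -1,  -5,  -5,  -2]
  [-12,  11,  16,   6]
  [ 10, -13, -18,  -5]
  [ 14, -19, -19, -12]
A Jordan chain for λ = -5 of length 3:
v_1 = (-2, 4, -4, -4)ᵀ
v_2 = (4, -12, 10, 14)ᵀ
v_3 = (1, 0, 0, 0)ᵀ

Let N = A − (-5)·I. We want v_3 with N^3 v_3 = 0 but N^2 v_3 ≠ 0; then v_{j-1} := N · v_j for j = 3, …, 2.

Pick v_3 = (1, 0, 0, 0)ᵀ.
Then v_2 = N · v_3 = (4, -12, 10, 14)ᵀ.
Then v_1 = N · v_2 = (-2, 4, -4, -4)ᵀ.

Sanity check: (A − (-5)·I) v_1 = (0, 0, 0, 0)ᵀ = 0. ✓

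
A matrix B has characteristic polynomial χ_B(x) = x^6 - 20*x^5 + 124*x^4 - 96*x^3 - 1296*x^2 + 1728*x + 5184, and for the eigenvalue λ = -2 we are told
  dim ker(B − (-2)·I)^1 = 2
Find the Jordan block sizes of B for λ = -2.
Block sizes for λ = -2: [1, 1]

From the dimensions of kernels of powers, the number of Jordan blocks of size at least j is d_j − d_{j−1} where d_j = dim ker(N^j) (with d_0 = 0). Computing the differences gives [2].
The number of blocks of size exactly k is (#blocks of size ≥ k) − (#blocks of size ≥ k + 1), so the partition is: 2 block(s) of size 1.
In nonincreasing order the block sizes are [1, 1].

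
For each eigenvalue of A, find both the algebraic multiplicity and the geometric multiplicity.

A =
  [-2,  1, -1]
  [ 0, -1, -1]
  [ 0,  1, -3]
λ = -2: alg = 3, geom = 2

Step 1 — factor the characteristic polynomial to read off the algebraic multiplicities:
  χ_A(x) = (x + 2)^3

Step 2 — compute geometric multiplicities via the rank-nullity identity g(λ) = n − rank(A − λI):
  rank(A − (-2)·I) = 1, so dim ker(A − (-2)·I) = n − 1 = 2

Summary:
  λ = -2: algebraic multiplicity = 3, geometric multiplicity = 2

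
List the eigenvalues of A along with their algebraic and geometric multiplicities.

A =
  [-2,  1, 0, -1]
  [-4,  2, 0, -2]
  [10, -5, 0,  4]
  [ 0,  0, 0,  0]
λ = 0: alg = 4, geom = 2

Step 1 — factor the characteristic polynomial to read off the algebraic multiplicities:
  χ_A(x) = x^4

Step 2 — compute geometric multiplicities via the rank-nullity identity g(λ) = n − rank(A − λI):
  rank(A − (0)·I) = 2, so dim ker(A − (0)·I) = n − 2 = 2

Summary:
  λ = 0: algebraic multiplicity = 4, geometric multiplicity = 2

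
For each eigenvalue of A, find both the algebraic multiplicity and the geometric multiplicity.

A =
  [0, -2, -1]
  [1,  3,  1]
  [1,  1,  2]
λ = 1: alg = 1, geom = 1; λ = 2: alg = 2, geom = 1

Step 1 — factor the characteristic polynomial to read off the algebraic multiplicities:
  χ_A(x) = (x - 2)^2*(x - 1)

Step 2 — compute geometric multiplicities via the rank-nullity identity g(λ) = n − rank(A − λI):
  rank(A − (1)·I) = 2, so dim ker(A − (1)·I) = n − 2 = 1
  rank(A − (2)·I) = 2, so dim ker(A − (2)·I) = n − 2 = 1

Summary:
  λ = 1: algebraic multiplicity = 1, geometric multiplicity = 1
  λ = 2: algebraic multiplicity = 2, geometric multiplicity = 1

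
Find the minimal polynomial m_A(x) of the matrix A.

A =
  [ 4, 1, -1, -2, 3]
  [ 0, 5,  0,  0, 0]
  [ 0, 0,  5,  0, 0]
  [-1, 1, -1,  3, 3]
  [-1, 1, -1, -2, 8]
x^2 - 10*x + 25

The characteristic polynomial is χ_A(x) = (x - 5)^5, so the eigenvalues are known. The minimal polynomial is
  m_A(x) = Π_λ (x − λ)^{k_λ}
where k_λ is the size of the *largest* Jordan block for λ (equivalently, the smallest k with (A − λI)^k v = 0 for every generalised eigenvector v of λ).

  λ = 5: largest Jordan block has size 2, contributing (x − 5)^2

So m_A(x) = (x - 5)^2 = x^2 - 10*x + 25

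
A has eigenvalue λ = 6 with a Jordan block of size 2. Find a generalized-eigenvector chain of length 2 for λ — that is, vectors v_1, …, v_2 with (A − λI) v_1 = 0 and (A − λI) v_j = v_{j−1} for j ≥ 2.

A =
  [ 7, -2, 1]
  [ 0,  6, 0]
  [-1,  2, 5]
A Jordan chain for λ = 6 of length 2:
v_1 = (1, 0, -1)ᵀ
v_2 = (1, 0, 0)ᵀ

Let N = A − (6)·I. We want v_2 with N^2 v_2 = 0 but N^1 v_2 ≠ 0; then v_{j-1} := N · v_j for j = 2, …, 2.

Pick v_2 = (1, 0, 0)ᵀ.
Then v_1 = N · v_2 = (1, 0, -1)ᵀ.

Sanity check: (A − (6)·I) v_1 = (0, 0, 0)ᵀ = 0. ✓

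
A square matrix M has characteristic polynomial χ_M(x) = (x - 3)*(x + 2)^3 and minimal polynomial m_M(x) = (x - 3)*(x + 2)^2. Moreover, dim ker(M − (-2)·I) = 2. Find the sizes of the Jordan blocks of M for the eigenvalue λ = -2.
Block sizes for λ = -2: [2, 1]

Step 1 — from the characteristic polynomial, algebraic multiplicity of λ = -2 is 3. From dim ker(M − (-2)·I) = 2, there are exactly 2 Jordan blocks for λ = -2.
Step 2 — from the minimal polynomial, the factor (x + 2)^2 tells us the largest block for λ = -2 has size 2.
Step 3 — with total size 3, 2 blocks, and largest block 2, the block sizes (in nonincreasing order) are [2, 1].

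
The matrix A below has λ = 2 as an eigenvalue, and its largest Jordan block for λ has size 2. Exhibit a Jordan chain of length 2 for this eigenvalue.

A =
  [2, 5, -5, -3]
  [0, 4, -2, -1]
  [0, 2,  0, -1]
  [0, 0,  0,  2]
A Jordan chain for λ = 2 of length 2:
v_1 = (5, 2, 2, 0)ᵀ
v_2 = (0, 1, 0, 0)ᵀ

Let N = A − (2)·I. We want v_2 with N^2 v_2 = 0 but N^1 v_2 ≠ 0; then v_{j-1} := N · v_j for j = 2, …, 2.

Pick v_2 = (0, 1, 0, 0)ᵀ.
Then v_1 = N · v_2 = (5, 2, 2, 0)ᵀ.

Sanity check: (A − (2)·I) v_1 = (0, 0, 0, 0)ᵀ = 0. ✓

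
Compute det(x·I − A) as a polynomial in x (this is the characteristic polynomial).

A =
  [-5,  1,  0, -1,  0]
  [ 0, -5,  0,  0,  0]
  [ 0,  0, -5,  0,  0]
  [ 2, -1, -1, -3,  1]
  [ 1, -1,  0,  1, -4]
x^5 + 22*x^4 + 193*x^3 + 844*x^2 + 1840*x + 1600

Expanding det(x·I − A) (e.g. by cofactor expansion or by noting that A is similar to its Jordan form J, which has the same characteristic polynomial as A) gives
  χ_A(x) = x^5 + 22*x^4 + 193*x^3 + 844*x^2 + 1840*x + 1600
which factors as (x + 4)^3*(x + 5)^2. The eigenvalues (with algebraic multiplicities) are λ = -5 with multiplicity 2, λ = -4 with multiplicity 3.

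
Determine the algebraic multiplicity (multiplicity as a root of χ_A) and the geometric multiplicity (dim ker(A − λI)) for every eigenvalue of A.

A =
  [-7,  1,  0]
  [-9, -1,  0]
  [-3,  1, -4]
λ = -4: alg = 3, geom = 2

Step 1 — factor the characteristic polynomial to read off the algebraic multiplicities:
  χ_A(x) = (x + 4)^3

Step 2 — compute geometric multiplicities via the rank-nullity identity g(λ) = n − rank(A − λI):
  rank(A − (-4)·I) = 1, so dim ker(A − (-4)·I) = n − 1 = 2

Summary:
  λ = -4: algebraic multiplicity = 3, geometric multiplicity = 2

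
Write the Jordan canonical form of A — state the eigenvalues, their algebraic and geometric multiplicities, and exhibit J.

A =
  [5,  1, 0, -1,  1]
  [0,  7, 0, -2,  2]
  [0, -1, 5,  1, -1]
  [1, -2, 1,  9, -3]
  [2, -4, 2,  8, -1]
J_3(5) ⊕ J_1(5) ⊕ J_1(5)

The characteristic polynomial is
  det(x·I − A) = x^5 - 25*x^4 + 250*x^3 - 1250*x^2 + 3125*x - 3125 = (x - 5)^5

Eigenvalues and multiplicities (the geometric multiplicity of λ is n − rank(A − λI), which equals the number of Jordan blocks for λ):
  λ = 5: algebraic multiplicity = 5, geometric multiplicity = 3

Determining the block sizes for each eigenvalue:
  λ = 5: with am = 5 and gm = 3, the partition is not yet determined (e.g. several partitions of 5 into 3 parts exist). Let N = A − (5)·I. Computing rank(N^1) = 2, rank(N^2) = 1, rank(N^3) = 0; the number of blocks of size ≥ j is rank(N^{j−1}) − rank(N^j), giving [3, 1, 1]. So we have 1 block(s) of size 3, 2 block(s) of size 1 → block sizes [3, 1, 1]

Assembling the blocks gives a Jordan form
J =
  [5, 1, 0, 0, 0]
  [0, 5, 1, 0, 0]
  [0, 0, 5, 0, 0]
  [0, 0, 0, 5, 0]
  [0, 0, 0, 0, 5]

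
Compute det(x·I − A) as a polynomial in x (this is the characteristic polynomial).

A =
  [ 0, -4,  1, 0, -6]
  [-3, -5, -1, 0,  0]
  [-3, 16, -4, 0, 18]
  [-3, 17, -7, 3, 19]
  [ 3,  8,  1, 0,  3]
x^5 + 3*x^4 - 18*x^3 - 54*x^2 + 81*x + 243

Expanding det(x·I − A) (e.g. by cofactor expansion or by noting that A is similar to its Jordan form J, which has the same characteristic polynomial as A) gives
  χ_A(x) = x^5 + 3*x^4 - 18*x^3 - 54*x^2 + 81*x + 243
which factors as (x - 3)^2*(x + 3)^3. The eigenvalues (with algebraic multiplicities) are λ = -3 with multiplicity 3, λ = 3 with multiplicity 2.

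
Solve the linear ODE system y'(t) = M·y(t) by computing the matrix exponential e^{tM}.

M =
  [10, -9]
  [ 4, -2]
e^{tM} =
  [6*t*exp(4*t) + exp(4*t), -9*t*exp(4*t)]
  [4*t*exp(4*t), -6*t*exp(4*t) + exp(4*t)]

Strategy: write M = P · J · P⁻¹ where J is a Jordan canonical form, so e^{tM} = P · e^{tJ} · P⁻¹, and e^{tJ} can be computed block-by-block.

M has Jordan form
J =
  [4, 1]
  [0, 4]
(up to reordering of blocks).

Per-block formulas:
  For a 2×2 Jordan block J_2(4): exp(t · J_2(4)) = e^(4t)·(I + t·N), where N is the 2×2 nilpotent shift.

After assembling e^{tJ} and conjugating by P, we get:

e^{tM} =
  [6*t*exp(4*t) + exp(4*t), -9*t*exp(4*t)]
  [4*t*exp(4*t), -6*t*exp(4*t) + exp(4*t)]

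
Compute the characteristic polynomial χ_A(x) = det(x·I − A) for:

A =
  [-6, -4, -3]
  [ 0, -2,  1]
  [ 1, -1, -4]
x^3 + 12*x^2 + 48*x + 64

Expanding det(x·I − A) (e.g. by cofactor expansion or by noting that A is similar to its Jordan form J, which has the same characteristic polynomial as A) gives
  χ_A(x) = x^3 + 12*x^2 + 48*x + 64
which factors as (x + 4)^3. The eigenvalues (with algebraic multiplicities) are λ = -4 with multiplicity 3.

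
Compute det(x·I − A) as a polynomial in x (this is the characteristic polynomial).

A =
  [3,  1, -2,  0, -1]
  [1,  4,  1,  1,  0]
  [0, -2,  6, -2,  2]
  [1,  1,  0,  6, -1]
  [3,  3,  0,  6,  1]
x^5 - 20*x^4 + 160*x^3 - 640*x^2 + 1280*x - 1024

Expanding det(x·I − A) (e.g. by cofactor expansion or by noting that A is similar to its Jordan form J, which has the same characteristic polynomial as A) gives
  χ_A(x) = x^5 - 20*x^4 + 160*x^3 - 640*x^2 + 1280*x - 1024
which factors as (x - 4)^5. The eigenvalues (with algebraic multiplicities) are λ = 4 with multiplicity 5.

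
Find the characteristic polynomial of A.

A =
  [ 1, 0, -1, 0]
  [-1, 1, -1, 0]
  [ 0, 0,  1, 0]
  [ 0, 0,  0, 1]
x^4 - 4*x^3 + 6*x^2 - 4*x + 1

Expanding det(x·I − A) (e.g. by cofactor expansion or by noting that A is similar to its Jordan form J, which has the same characteristic polynomial as A) gives
  χ_A(x) = x^4 - 4*x^3 + 6*x^2 - 4*x + 1
which factors as (x - 1)^4. The eigenvalues (with algebraic multiplicities) are λ = 1 with multiplicity 4.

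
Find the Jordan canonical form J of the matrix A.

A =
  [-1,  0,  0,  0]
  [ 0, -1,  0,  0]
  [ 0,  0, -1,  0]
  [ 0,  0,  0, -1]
J_1(-1) ⊕ J_1(-1) ⊕ J_1(-1) ⊕ J_1(-1)

The characteristic polynomial is
  det(x·I − A) = x^4 + 4*x^3 + 6*x^2 + 4*x + 1 = (x + 1)^4

Eigenvalues and multiplicities (the geometric multiplicity of λ is n − rank(A − λI), which equals the number of Jordan blocks for λ):
  λ = -1: algebraic multiplicity = 4, geometric multiplicity = 4

Determining the block sizes for each eigenvalue:
  λ = -1: gm = am = 4, so every block has size 1 → block sizes [1, 1, 1, 1]

Assembling the blocks gives a Jordan form
J =
  [-1,  0,  0,  0]
  [ 0, -1,  0,  0]
  [ 0,  0, -1,  0]
  [ 0,  0,  0, -1]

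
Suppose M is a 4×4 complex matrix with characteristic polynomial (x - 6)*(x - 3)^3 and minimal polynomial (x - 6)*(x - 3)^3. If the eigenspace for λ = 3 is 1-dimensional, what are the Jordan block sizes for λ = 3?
Block sizes for λ = 3: [3]

Step 1 — from the characteristic polynomial, algebraic multiplicity of λ = 3 is 3. From dim ker(M − (3)·I) = 1, there are exactly 1 Jordan blocks for λ = 3.
Step 2 — from the minimal polynomial, the factor (x − 3)^3 tells us the largest block for λ = 3 has size 3.
Step 3 — with total size 3, 1 blocks, and largest block 3, the block sizes (in nonincreasing order) are [3].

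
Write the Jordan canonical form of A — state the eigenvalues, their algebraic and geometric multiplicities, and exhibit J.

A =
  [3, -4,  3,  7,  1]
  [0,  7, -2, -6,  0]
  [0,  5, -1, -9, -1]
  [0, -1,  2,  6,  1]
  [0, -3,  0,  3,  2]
J_3(3) ⊕ J_1(3) ⊕ J_1(5)

The characteristic polynomial is
  det(x·I − A) = x^5 - 17*x^4 + 114*x^3 - 378*x^2 + 621*x - 405 = (x - 5)*(x - 3)^4

Eigenvalues and multiplicities (the geometric multiplicity of λ is n − rank(A − λI), which equals the number of Jordan blocks for λ):
  λ = 3: algebraic multiplicity = 4, geometric multiplicity = 2
  λ = 5: algebraic multiplicity = 1, geometric multiplicity = 1

Determining the block sizes for each eigenvalue:
  λ = 3: with am = 4 and gm = 2, the partition is not yet determined (e.g. several partitions of 4 into 2 parts exist). Let N = A − (3)·I. Computing rank(N^1) = 3, rank(N^2) = 2, rank(N^3) = 1; the number of blocks of size ≥ j is rank(N^{j−1}) − rank(N^j), giving [2, 1, 1]. So we have 1 block(s) of size 3, 1 block(s) of size 1 → block sizes [3, 1]
  λ = 5: one block (gm = 1), so the single block has size am = 1 → block sizes [1]

Assembling the blocks gives a Jordan form
J =
  [3, 1, 0, 0, 0]
  [0, 3, 1, 0, 0]
  [0, 0, 3, 0, 0]
  [0, 0, 0, 3, 0]
  [0, 0, 0, 0, 5]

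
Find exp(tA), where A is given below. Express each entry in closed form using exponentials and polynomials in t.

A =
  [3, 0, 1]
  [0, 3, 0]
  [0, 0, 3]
e^{tA} =
  [exp(3*t), 0, t*exp(3*t)]
  [0, exp(3*t), 0]
  [0, 0, exp(3*t)]

Strategy: write A = P · J · P⁻¹ where J is a Jordan canonical form, so e^{tA} = P · e^{tJ} · P⁻¹, and e^{tJ} can be computed block-by-block.

A has Jordan form
J =
  [3, 1, 0]
  [0, 3, 0]
  [0, 0, 3]
(up to reordering of blocks).

Per-block formulas:
  For a 1×1 block at λ = 3: exp(t · [3]) = [e^(3t)].
  For a 2×2 Jordan block J_2(3): exp(t · J_2(3)) = e^(3t)·(I + t·N), where N is the 2×2 nilpotent shift.

After assembling e^{tJ} and conjugating by P, we get:

e^{tA} =
  [exp(3*t), 0, t*exp(3*t)]
  [0, exp(3*t), 0]
  [0, 0, exp(3*t)]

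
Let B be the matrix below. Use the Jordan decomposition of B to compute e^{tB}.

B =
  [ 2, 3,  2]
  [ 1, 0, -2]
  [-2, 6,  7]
e^{tB} =
  [-t*exp(3*t) + exp(3*t), 3*t*exp(3*t), 2*t*exp(3*t)]
  [t*exp(3*t), -3*t*exp(3*t) + exp(3*t), -2*t*exp(3*t)]
  [-2*t*exp(3*t), 6*t*exp(3*t), 4*t*exp(3*t) + exp(3*t)]

Strategy: write B = P · J · P⁻¹ where J is a Jordan canonical form, so e^{tB} = P · e^{tJ} · P⁻¹, and e^{tJ} can be computed block-by-block.

B has Jordan form
J =
  [3, 1, 0]
  [0, 3, 0]
  [0, 0, 3]
(up to reordering of blocks).

Per-block formulas:
  For a 2×2 Jordan block J_2(3): exp(t · J_2(3)) = e^(3t)·(I + t·N), where N is the 2×2 nilpotent shift.
  For a 1×1 block at λ = 3: exp(t · [3]) = [e^(3t)].

After assembling e^{tJ} and conjugating by P, we get:

e^{tB} =
  [-t*exp(3*t) + exp(3*t), 3*t*exp(3*t), 2*t*exp(3*t)]
  [t*exp(3*t), -3*t*exp(3*t) + exp(3*t), -2*t*exp(3*t)]
  [-2*t*exp(3*t), 6*t*exp(3*t), 4*t*exp(3*t) + exp(3*t)]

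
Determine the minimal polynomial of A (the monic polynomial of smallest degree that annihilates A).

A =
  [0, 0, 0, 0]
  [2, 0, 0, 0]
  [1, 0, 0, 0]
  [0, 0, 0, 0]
x^2

The characteristic polynomial is χ_A(x) = x^4, so the eigenvalues are known. The minimal polynomial is
  m_A(x) = Π_λ (x − λ)^{k_λ}
where k_λ is the size of the *largest* Jordan block for λ (equivalently, the smallest k with (A − λI)^k v = 0 for every generalised eigenvector v of λ).

  λ = 0: largest Jordan block has size 2, contributing (x − 0)^2

So m_A(x) = x^2 = x^2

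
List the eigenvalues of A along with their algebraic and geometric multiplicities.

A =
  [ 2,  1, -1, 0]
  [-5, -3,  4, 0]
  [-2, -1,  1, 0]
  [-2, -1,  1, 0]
λ = 0: alg = 4, geom = 2

Step 1 — factor the characteristic polynomial to read off the algebraic multiplicities:
  χ_A(x) = x^4

Step 2 — compute geometric multiplicities via the rank-nullity identity g(λ) = n − rank(A − λI):
  rank(A − (0)·I) = 2, so dim ker(A − (0)·I) = n − 2 = 2

Summary:
  λ = 0: algebraic multiplicity = 4, geometric multiplicity = 2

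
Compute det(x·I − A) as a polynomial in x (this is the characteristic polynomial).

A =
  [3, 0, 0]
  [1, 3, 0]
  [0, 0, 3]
x^3 - 9*x^2 + 27*x - 27

Expanding det(x·I − A) (e.g. by cofactor expansion or by noting that A is similar to its Jordan form J, which has the same characteristic polynomial as A) gives
  χ_A(x) = x^3 - 9*x^2 + 27*x - 27
which factors as (x - 3)^3. The eigenvalues (with algebraic multiplicities) are λ = 3 with multiplicity 3.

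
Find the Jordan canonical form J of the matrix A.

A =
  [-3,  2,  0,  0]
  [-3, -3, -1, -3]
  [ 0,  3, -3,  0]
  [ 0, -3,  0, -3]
J_3(-3) ⊕ J_1(-3)

The characteristic polynomial is
  det(x·I − A) = x^4 + 12*x^3 + 54*x^2 + 108*x + 81 = (x + 3)^4

Eigenvalues and multiplicities (the geometric multiplicity of λ is n − rank(A − λI), which equals the number of Jordan blocks for λ):
  λ = -3: algebraic multiplicity = 4, geometric multiplicity = 2

Determining the block sizes for each eigenvalue:
  λ = -3: with am = 4 and gm = 2, the partition is not yet determined (e.g. several partitions of 4 into 2 parts exist). Let N = A − (-3)·I. Computing rank(N^1) = 2, rank(N^2) = 1, rank(N^3) = 0; the number of blocks of size ≥ j is rank(N^{j−1}) − rank(N^j), giving [2, 1, 1]. So we have 1 block(s) of size 3, 1 block(s) of size 1 → block sizes [3, 1]

Assembling the blocks gives a Jordan form
J =
  [-3,  1,  0,  0]
  [ 0, -3,  1,  0]
  [ 0,  0, -3,  0]
  [ 0,  0,  0, -3]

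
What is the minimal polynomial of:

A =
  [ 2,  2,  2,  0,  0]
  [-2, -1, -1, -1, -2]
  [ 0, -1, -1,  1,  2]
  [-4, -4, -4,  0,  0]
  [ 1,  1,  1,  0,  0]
x^2

The characteristic polynomial is χ_A(x) = x^5, so the eigenvalues are known. The minimal polynomial is
  m_A(x) = Π_λ (x − λ)^{k_λ}
where k_λ is the size of the *largest* Jordan block for λ (equivalently, the smallest k with (A − λI)^k v = 0 for every generalised eigenvector v of λ).

  λ = 0: largest Jordan block has size 2, contributing (x − 0)^2

So m_A(x) = x^2 = x^2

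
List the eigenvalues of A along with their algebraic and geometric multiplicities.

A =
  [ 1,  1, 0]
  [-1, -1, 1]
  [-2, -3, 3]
λ = 1: alg = 3, geom = 1

Step 1 — factor the characteristic polynomial to read off the algebraic multiplicities:
  χ_A(x) = (x - 1)^3

Step 2 — compute geometric multiplicities via the rank-nullity identity g(λ) = n − rank(A − λI):
  rank(A − (1)·I) = 2, so dim ker(A − (1)·I) = n − 2 = 1

Summary:
  λ = 1: algebraic multiplicity = 3, geometric multiplicity = 1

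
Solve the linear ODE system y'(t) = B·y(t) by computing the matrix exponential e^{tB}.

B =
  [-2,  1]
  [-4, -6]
e^{tB} =
  [2*t*exp(-4*t) + exp(-4*t), t*exp(-4*t)]
  [-4*t*exp(-4*t), -2*t*exp(-4*t) + exp(-4*t)]

Strategy: write B = P · J · P⁻¹ where J is a Jordan canonical form, so e^{tB} = P · e^{tJ} · P⁻¹, and e^{tJ} can be computed block-by-block.

B has Jordan form
J =
  [-4,  1]
  [ 0, -4]
(up to reordering of blocks).

Per-block formulas:
  For a 2×2 Jordan block J_2(-4): exp(t · J_2(-4)) = e^(-4t)·(I + t·N), where N is the 2×2 nilpotent shift.

After assembling e^{tJ} and conjugating by P, we get:

e^{tB} =
  [2*t*exp(-4*t) + exp(-4*t), t*exp(-4*t)]
  [-4*t*exp(-4*t), -2*t*exp(-4*t) + exp(-4*t)]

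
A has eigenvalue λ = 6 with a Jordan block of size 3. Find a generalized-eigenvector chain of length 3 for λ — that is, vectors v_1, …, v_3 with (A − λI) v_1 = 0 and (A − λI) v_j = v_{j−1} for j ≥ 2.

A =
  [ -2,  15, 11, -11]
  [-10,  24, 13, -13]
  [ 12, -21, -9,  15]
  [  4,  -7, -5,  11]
A Jordan chain for λ = 6 of length 3:
v_1 = (2, 4, -6, -2)ᵀ
v_2 = (-8, -10, 12, 4)ᵀ
v_3 = (1, 0, 0, 0)ᵀ

Let N = A − (6)·I. We want v_3 with N^3 v_3 = 0 but N^2 v_3 ≠ 0; then v_{j-1} := N · v_j for j = 3, …, 2.

Pick v_3 = (1, 0, 0, 0)ᵀ.
Then v_2 = N · v_3 = (-8, -10, 12, 4)ᵀ.
Then v_1 = N · v_2 = (2, 4, -6, -2)ᵀ.

Sanity check: (A − (6)·I) v_1 = (0, 0, 0, 0)ᵀ = 0. ✓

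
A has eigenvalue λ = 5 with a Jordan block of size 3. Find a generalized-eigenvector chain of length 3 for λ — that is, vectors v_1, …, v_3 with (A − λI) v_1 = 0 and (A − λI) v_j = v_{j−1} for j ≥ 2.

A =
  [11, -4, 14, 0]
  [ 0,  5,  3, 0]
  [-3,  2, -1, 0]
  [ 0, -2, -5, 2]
A Jordan chain for λ = 5 of length 3:
v_1 = (4, 6, 0, -4)ᵀ
v_2 = (-4, 0, 2, -2)ᵀ
v_3 = (0, 1, 0, 0)ᵀ

Let N = A − (5)·I. We want v_3 with N^3 v_3 = 0 but N^2 v_3 ≠ 0; then v_{j-1} := N · v_j for j = 3, …, 2.

Pick v_3 = (0, 1, 0, 0)ᵀ.
Then v_2 = N · v_3 = (-4, 0, 2, -2)ᵀ.
Then v_1 = N · v_2 = (4, 6, 0, -4)ᵀ.

Sanity check: (A − (5)·I) v_1 = (0, 0, 0, 0)ᵀ = 0. ✓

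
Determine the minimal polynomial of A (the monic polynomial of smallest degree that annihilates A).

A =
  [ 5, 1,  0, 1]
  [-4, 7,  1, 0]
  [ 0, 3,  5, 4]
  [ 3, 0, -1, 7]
x^2 - 12*x + 36

The characteristic polynomial is χ_A(x) = (x - 6)^4, so the eigenvalues are known. The minimal polynomial is
  m_A(x) = Π_λ (x − λ)^{k_λ}
where k_λ is the size of the *largest* Jordan block for λ (equivalently, the smallest k with (A − λI)^k v = 0 for every generalised eigenvector v of λ).

  λ = 6: largest Jordan block has size 2, contributing (x − 6)^2

So m_A(x) = (x - 6)^2 = x^2 - 12*x + 36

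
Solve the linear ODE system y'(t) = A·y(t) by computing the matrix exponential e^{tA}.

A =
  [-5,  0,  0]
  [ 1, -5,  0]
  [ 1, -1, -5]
e^{tA} =
  [exp(-5*t), 0, 0]
  [t*exp(-5*t), exp(-5*t), 0]
  [-t^2*exp(-5*t)/2 + t*exp(-5*t), -t*exp(-5*t), exp(-5*t)]

Strategy: write A = P · J · P⁻¹ where J is a Jordan canonical form, so e^{tA} = P · e^{tJ} · P⁻¹, and e^{tJ} can be computed block-by-block.

A has Jordan form
J =
  [-5,  1,  0]
  [ 0, -5,  1]
  [ 0,  0, -5]
(up to reordering of blocks).

Per-block formulas:
  For a 3×3 Jordan block J_3(-5): exp(t · J_3(-5)) = e^(-5t)·(I + t·N + (t^2/2)·N^2), where N is the 3×3 nilpotent shift.

After assembling e^{tJ} and conjugating by P, we get:

e^{tA} =
  [exp(-5*t), 0, 0]
  [t*exp(-5*t), exp(-5*t), 0]
  [-t^2*exp(-5*t)/2 + t*exp(-5*t), -t*exp(-5*t), exp(-5*t)]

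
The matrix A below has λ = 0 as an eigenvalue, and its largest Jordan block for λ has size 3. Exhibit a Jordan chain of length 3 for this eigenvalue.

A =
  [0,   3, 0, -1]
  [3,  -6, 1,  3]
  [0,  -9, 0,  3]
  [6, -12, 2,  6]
A Jordan chain for λ = 0 of length 3:
v_1 = (3, 0, -9, 0)ᵀ
v_2 = (0, 3, 0, 6)ᵀ
v_3 = (1, 0, 0, 0)ᵀ

Let N = A − (0)·I. We want v_3 with N^3 v_3 = 0 but N^2 v_3 ≠ 0; then v_{j-1} := N · v_j for j = 3, …, 2.

Pick v_3 = (1, 0, 0, 0)ᵀ.
Then v_2 = N · v_3 = (0, 3, 0, 6)ᵀ.
Then v_1 = N · v_2 = (3, 0, -9, 0)ᵀ.

Sanity check: (A − (0)·I) v_1 = (0, 0, 0, 0)ᵀ = 0. ✓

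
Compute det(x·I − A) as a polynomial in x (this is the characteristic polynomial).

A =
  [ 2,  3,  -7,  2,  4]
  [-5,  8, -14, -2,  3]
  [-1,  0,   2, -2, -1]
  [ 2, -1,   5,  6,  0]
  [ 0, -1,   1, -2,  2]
x^5 - 20*x^4 + 160*x^3 - 640*x^2 + 1280*x - 1024

Expanding det(x·I − A) (e.g. by cofactor expansion or by noting that A is similar to its Jordan form J, which has the same characteristic polynomial as A) gives
  χ_A(x) = x^5 - 20*x^4 + 160*x^3 - 640*x^2 + 1280*x - 1024
which factors as (x - 4)^5. The eigenvalues (with algebraic multiplicities) are λ = 4 with multiplicity 5.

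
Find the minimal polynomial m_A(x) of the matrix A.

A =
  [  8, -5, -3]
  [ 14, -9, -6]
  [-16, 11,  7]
x^3 - 6*x^2 + 9*x - 4

The characteristic polynomial is χ_A(x) = (x - 4)*(x - 1)^2, so the eigenvalues are known. The minimal polynomial is
  m_A(x) = Π_λ (x − λ)^{k_λ}
where k_λ is the size of the *largest* Jordan block for λ (equivalently, the smallest k with (A − λI)^k v = 0 for every generalised eigenvector v of λ).

  λ = 1: largest Jordan block has size 2, contributing (x − 1)^2
  λ = 4: largest Jordan block has size 1, contributing (x − 4)

So m_A(x) = (x - 4)*(x - 1)^2 = x^3 - 6*x^2 + 9*x - 4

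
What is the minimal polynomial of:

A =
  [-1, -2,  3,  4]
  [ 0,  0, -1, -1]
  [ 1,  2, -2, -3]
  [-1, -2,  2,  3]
x^3

The characteristic polynomial is χ_A(x) = x^4, so the eigenvalues are known. The minimal polynomial is
  m_A(x) = Π_λ (x − λ)^{k_λ}
where k_λ is the size of the *largest* Jordan block for λ (equivalently, the smallest k with (A − λI)^k v = 0 for every generalised eigenvector v of λ).

  λ = 0: largest Jordan block has size 3, contributing (x − 0)^3

So m_A(x) = x^3 = x^3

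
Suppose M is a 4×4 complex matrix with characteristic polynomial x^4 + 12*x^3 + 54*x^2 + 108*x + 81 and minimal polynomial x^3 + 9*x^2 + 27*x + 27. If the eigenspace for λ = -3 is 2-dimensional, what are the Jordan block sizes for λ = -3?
Block sizes for λ = -3: [3, 1]

Step 1 — from the characteristic polynomial, algebraic multiplicity of λ = -3 is 4. From dim ker(M − (-3)·I) = 2, there are exactly 2 Jordan blocks for λ = -3.
Step 2 — from the minimal polynomial, the factor (x + 3)^3 tells us the largest block for λ = -3 has size 3.
Step 3 — with total size 4, 2 blocks, and largest block 3, the block sizes (in nonincreasing order) are [3, 1].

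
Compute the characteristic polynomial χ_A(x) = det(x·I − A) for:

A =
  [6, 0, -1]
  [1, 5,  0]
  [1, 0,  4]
x^3 - 15*x^2 + 75*x - 125

Expanding det(x·I − A) (e.g. by cofactor expansion or by noting that A is similar to its Jordan form J, which has the same characteristic polynomial as A) gives
  χ_A(x) = x^3 - 15*x^2 + 75*x - 125
which factors as (x - 5)^3. The eigenvalues (with algebraic multiplicities) are λ = 5 with multiplicity 3.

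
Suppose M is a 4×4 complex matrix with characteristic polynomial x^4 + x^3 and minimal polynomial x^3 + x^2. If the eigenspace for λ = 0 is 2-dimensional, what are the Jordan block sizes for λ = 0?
Block sizes for λ = 0: [2, 1]

Step 1 — from the characteristic polynomial, algebraic multiplicity of λ = 0 is 3. From dim ker(M − (0)·I) = 2, there are exactly 2 Jordan blocks for λ = 0.
Step 2 — from the minimal polynomial, the factor (x − 0)^2 tells us the largest block for λ = 0 has size 2.
Step 3 — with total size 3, 2 blocks, and largest block 2, the block sizes (in nonincreasing order) are [2, 1].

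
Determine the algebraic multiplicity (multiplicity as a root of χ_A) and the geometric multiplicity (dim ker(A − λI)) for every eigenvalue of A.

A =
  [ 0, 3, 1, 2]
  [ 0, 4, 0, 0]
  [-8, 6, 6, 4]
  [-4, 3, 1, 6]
λ = 4: alg = 4, geom = 3

Step 1 — factor the characteristic polynomial to read off the algebraic multiplicities:
  χ_A(x) = (x - 4)^4

Step 2 — compute geometric multiplicities via the rank-nullity identity g(λ) = n − rank(A − λI):
  rank(A − (4)·I) = 1, so dim ker(A − (4)·I) = n − 1 = 3

Summary:
  λ = 4: algebraic multiplicity = 4, geometric multiplicity = 3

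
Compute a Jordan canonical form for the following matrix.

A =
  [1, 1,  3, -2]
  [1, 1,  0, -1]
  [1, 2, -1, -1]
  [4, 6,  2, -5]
J_3(-1) ⊕ J_1(-1)

The characteristic polynomial is
  det(x·I − A) = x^4 + 4*x^3 + 6*x^2 + 4*x + 1 = (x + 1)^4

Eigenvalues and multiplicities (the geometric multiplicity of λ is n − rank(A − λI), which equals the number of Jordan blocks for λ):
  λ = -1: algebraic multiplicity = 4, geometric multiplicity = 2

Determining the block sizes for each eigenvalue:
  λ = -1: with am = 4 and gm = 2, the partition is not yet determined (e.g. several partitions of 4 into 2 parts exist). Let N = A − (-1)·I. Computing rank(N^1) = 2, rank(N^2) = 1, rank(N^3) = 0; the number of blocks of size ≥ j is rank(N^{j−1}) − rank(N^j), giving [2, 1, 1]. So we have 1 block(s) of size 3, 1 block(s) of size 1 → block sizes [3, 1]

Assembling the blocks gives a Jordan form
J =
  [-1,  1,  0,  0]
  [ 0, -1,  1,  0]
  [ 0,  0, -1,  0]
  [ 0,  0,  0, -1]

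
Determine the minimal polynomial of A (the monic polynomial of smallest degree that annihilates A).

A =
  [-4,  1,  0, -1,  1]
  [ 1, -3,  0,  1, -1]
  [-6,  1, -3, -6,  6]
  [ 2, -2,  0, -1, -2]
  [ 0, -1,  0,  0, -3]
x^3 + 8*x^2 + 21*x + 18

The characteristic polynomial is χ_A(x) = (x + 2)*(x + 3)^4, so the eigenvalues are known. The minimal polynomial is
  m_A(x) = Π_λ (x − λ)^{k_λ}
where k_λ is the size of the *largest* Jordan block for λ (equivalently, the smallest k with (A − λI)^k v = 0 for every generalised eigenvector v of λ).

  λ = -3: largest Jordan block has size 2, contributing (x + 3)^2
  λ = -2: largest Jordan block has size 1, contributing (x + 2)

So m_A(x) = (x + 2)*(x + 3)^2 = x^3 + 8*x^2 + 21*x + 18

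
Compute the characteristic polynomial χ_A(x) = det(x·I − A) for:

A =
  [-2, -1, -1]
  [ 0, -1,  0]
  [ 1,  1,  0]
x^3 + 3*x^2 + 3*x + 1

Expanding det(x·I − A) (e.g. by cofactor expansion or by noting that A is similar to its Jordan form J, which has the same characteristic polynomial as A) gives
  χ_A(x) = x^3 + 3*x^2 + 3*x + 1
which factors as (x + 1)^3. The eigenvalues (with algebraic multiplicities) are λ = -1 with multiplicity 3.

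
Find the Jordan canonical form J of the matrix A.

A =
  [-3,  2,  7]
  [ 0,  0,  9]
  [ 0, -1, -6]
J_3(-3)

The characteristic polynomial is
  det(x·I − A) = x^3 + 9*x^2 + 27*x + 27 = (x + 3)^3

Eigenvalues and multiplicities (the geometric multiplicity of λ is n − rank(A − λI), which equals the number of Jordan blocks for λ):
  λ = -3: algebraic multiplicity = 3, geometric multiplicity = 1

Determining the block sizes for each eigenvalue:
  λ = -3: one block (gm = 1), so the single block has size am = 3 → block sizes [3]

Assembling the blocks gives a Jordan form
J =
  [-3,  1,  0]
  [ 0, -3,  1]
  [ 0,  0, -3]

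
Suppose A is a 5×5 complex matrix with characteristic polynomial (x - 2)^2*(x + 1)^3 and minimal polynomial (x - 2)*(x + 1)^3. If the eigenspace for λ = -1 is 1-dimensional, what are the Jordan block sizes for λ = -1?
Block sizes for λ = -1: [3]

Step 1 — from the characteristic polynomial, algebraic multiplicity of λ = -1 is 3. From dim ker(A − (-1)·I) = 1, there are exactly 1 Jordan blocks for λ = -1.
Step 2 — from the minimal polynomial, the factor (x + 1)^3 tells us the largest block for λ = -1 has size 3.
Step 3 — with total size 3, 1 blocks, and largest block 3, the block sizes (in nonincreasing order) are [3].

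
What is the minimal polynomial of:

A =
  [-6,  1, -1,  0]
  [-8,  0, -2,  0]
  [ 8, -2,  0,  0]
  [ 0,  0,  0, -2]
x^2 + 4*x + 4

The characteristic polynomial is χ_A(x) = (x + 2)^4, so the eigenvalues are known. The minimal polynomial is
  m_A(x) = Π_λ (x − λ)^{k_λ}
where k_λ is the size of the *largest* Jordan block for λ (equivalently, the smallest k with (A − λI)^k v = 0 for every generalised eigenvector v of λ).

  λ = -2: largest Jordan block has size 2, contributing (x + 2)^2

So m_A(x) = (x + 2)^2 = x^2 + 4*x + 4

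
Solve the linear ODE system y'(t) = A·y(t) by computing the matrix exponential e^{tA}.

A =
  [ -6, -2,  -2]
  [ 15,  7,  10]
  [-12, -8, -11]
e^{tA} =
  [-2*exp(-3*t) + 3*exp(-4*t), -2*exp(-3*t) + 2*exp(-4*t), -2*exp(-3*t) + 2*exp(-4*t)]
  [15*exp(-3*t) - 15*exp(-4*t), 11*exp(-3*t) - 10*exp(-4*t), 10*exp(-3*t) - 10*exp(-4*t)]
  [-12*exp(-3*t) + 12*exp(-4*t), -8*exp(-3*t) + 8*exp(-4*t), -7*exp(-3*t) + 8*exp(-4*t)]

Strategy: write A = P · J · P⁻¹ where J is a Jordan canonical form, so e^{tA} = P · e^{tJ} · P⁻¹, and e^{tJ} can be computed block-by-block.

A has Jordan form
J =
  [-4,  0,  0]
  [ 0, -3,  0]
  [ 0,  0, -3]
(up to reordering of blocks).

Per-block formulas:
  For a 1×1 block at λ = -3: exp(t · [-3]) = [e^(-3t)].
  For a 1×1 block at λ = -4: exp(t · [-4]) = [e^(-4t)].

After assembling e^{tJ} and conjugating by P, we get:

e^{tA} =
  [-2*exp(-3*t) + 3*exp(-4*t), -2*exp(-3*t) + 2*exp(-4*t), -2*exp(-3*t) + 2*exp(-4*t)]
  [15*exp(-3*t) - 15*exp(-4*t), 11*exp(-3*t) - 10*exp(-4*t), 10*exp(-3*t) - 10*exp(-4*t)]
  [-12*exp(-3*t) + 12*exp(-4*t), -8*exp(-3*t) + 8*exp(-4*t), -7*exp(-3*t) + 8*exp(-4*t)]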